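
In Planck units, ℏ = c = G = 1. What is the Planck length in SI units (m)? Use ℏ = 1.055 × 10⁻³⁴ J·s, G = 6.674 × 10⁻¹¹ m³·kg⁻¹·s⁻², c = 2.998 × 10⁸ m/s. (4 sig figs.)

The unique combination of the constants set to 1 with dimensions of length is ℓ_P = √(ℏG/c³).
  = √(2.613 × 10⁻⁷⁰)
  = 1.616 × 10⁻³⁵ m

1.616 × 10⁻³⁵ m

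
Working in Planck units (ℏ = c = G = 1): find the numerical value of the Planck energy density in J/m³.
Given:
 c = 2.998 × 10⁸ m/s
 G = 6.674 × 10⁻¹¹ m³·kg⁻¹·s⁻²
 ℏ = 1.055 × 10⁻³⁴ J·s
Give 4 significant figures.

4.632 × 10¹¹³ J/m³

From ℏ = c = G = 1 the energy density scale is u_P = c⁷/(ℏG²).
  = 2.177 × 10⁵⁹ / 4.699 × 10⁻⁵⁵
  = 4.632 × 10¹¹³ J/m³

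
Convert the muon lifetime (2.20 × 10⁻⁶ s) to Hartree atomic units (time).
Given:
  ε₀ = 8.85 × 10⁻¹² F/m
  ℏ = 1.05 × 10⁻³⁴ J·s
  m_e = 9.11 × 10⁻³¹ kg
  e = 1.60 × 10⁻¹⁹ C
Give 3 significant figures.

9.17 × 10¹⁰

atomic unit of time: τ_au = (4πε₀)²ℏ³/(m_e e⁴) = 2.40 × 10⁻¹⁷ s.
2.20 × 10⁻⁶ / 2.40 × 10⁻¹⁷ = 9.17 × 10¹⁰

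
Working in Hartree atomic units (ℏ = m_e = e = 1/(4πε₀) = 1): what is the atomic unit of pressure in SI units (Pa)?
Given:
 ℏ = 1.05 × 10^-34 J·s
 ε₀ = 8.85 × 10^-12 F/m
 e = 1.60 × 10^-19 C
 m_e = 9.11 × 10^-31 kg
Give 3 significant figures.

Dimensional analysis gives P_au = E_h/a₀³ = m_e⁴e¹⁰/((4πε₀)⁵ℏ⁸).
E_h = 4.38 × 10^-18 J
a₀ = 5.26 × 10^-11 m
E_h/a₀³ = 3.01 × 10^13 Pa

3.01 × 10^13 Pa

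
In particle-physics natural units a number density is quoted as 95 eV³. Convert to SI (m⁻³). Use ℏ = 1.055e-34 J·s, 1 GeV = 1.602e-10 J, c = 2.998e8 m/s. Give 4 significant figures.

1.234e22 m⁻³

Number density is [L]⁻³ = [E]³/(ℏc)³.
1 GeV³ → 1/(ℏc)³ × (1 GeV in J)³ = 1.299e47 m⁻³.
Convert the energy scale: 95 eV³ = 9.50e-26 GeV³.
Result: 9.50e-26 × 1.299e47 = 1.234e22 m⁻³.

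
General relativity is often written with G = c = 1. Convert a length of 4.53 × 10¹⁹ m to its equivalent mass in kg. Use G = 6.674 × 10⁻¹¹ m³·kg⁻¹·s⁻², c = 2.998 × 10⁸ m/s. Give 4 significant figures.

6.101 × 10⁴⁶ kg

Length → mass via c²/G.
4.53 × 10¹⁹ m × (c²/G) = 6.101 × 10⁴⁶ kg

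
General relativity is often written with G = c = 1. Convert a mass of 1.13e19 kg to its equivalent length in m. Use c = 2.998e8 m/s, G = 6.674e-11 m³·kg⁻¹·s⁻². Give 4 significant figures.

In G = c = 1 units mass has dimensions of length; the conversion factor is G/c².
1.13e19 kg × (G/c²) = 8.391e-9 m

8.391e-9 m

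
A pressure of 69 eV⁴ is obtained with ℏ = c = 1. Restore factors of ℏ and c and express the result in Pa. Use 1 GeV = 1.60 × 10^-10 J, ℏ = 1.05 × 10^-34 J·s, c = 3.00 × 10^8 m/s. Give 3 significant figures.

1.45 × 10^3 Pa

Pressure is [E]/[L]³ = [E]⁴/(ℏc)³.
1 GeV⁴ → 1/(ℏc)³ × (1 GeV in J)⁴ = 2.10 × 10^37 Pa.
Convert the energy scale: 69 eV⁴ = 6.90 × 10^-35 GeV⁴.
Result: 6.90 × 10^-35 × 2.10 × 10^37 = 1.45 × 10^3 Pa.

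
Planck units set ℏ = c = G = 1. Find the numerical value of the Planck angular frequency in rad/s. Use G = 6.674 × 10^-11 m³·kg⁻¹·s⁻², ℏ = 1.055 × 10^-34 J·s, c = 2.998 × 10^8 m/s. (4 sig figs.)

1.855 × 10^43 rad/s

From ℏ = c = G = 1 the angular frequency scale is ω_P = √(c⁵/(ℏG)).
  = √(3.440 × 10^86)
  = 1.855 × 10^43 rad/s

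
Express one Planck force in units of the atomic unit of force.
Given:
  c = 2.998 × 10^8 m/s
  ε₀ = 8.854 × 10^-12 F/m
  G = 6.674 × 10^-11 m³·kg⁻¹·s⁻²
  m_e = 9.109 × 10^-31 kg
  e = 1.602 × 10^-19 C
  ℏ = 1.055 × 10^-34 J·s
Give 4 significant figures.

Planck force: F_P = c⁴/G = 1.210 × 10^44 N
atomic unit of force: F_au = E_h/a₀ = m_e²e⁶/((4πε₀)³ℏ⁴) = 8.220 × 10^-8 N
ratio = 1.210 × 10^44 / 8.220 × 10^-8 = 1.473 × 10^51

1.473 × 10^51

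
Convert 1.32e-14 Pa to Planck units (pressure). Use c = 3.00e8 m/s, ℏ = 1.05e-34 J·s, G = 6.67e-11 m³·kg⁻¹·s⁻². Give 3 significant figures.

Planck pressure: p_P = c⁷/(ℏG²) = 4.68e113 Pa.
1.32e-14 / 4.68e113 = 2.82e-128

2.82e-128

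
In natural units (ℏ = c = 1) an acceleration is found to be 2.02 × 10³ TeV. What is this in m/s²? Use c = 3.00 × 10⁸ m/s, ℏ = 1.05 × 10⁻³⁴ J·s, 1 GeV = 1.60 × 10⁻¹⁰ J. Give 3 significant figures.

Acceleration is [L]/[T]² = c·[E]/ℏ.
1 GeV → c/ℏ × (1 GeV in J) = 4.57 × 10³² m/s².
Convert the energy scale: 2.02 × 10³ TeV = 2.02 × 10⁶ GeV.
Result: 2.02 × 10⁶ × 4.57 × 10³² = 9.23 × 10³⁸ m/s².

9.23 × 10³⁸ m/s²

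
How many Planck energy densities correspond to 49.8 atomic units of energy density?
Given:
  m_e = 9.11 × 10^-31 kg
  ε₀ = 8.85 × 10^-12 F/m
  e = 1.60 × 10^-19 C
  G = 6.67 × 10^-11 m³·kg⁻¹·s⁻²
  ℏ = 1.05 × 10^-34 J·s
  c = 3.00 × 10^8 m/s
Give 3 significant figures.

atomic unit of energy density: u_au = E_h/a₀³ = m_e⁴e¹⁰/((4πε₀)⁵ℏ⁸) = 3.01 × 10^13 J/m³
Planck energy density: u_P = c⁷/(ℏG²) = 4.68 × 10^113 J/m³
49.8 × 3.01 × 10^13 / 4.68 × 10^113 = 3.20 × 10^-99

3.20 × 10^-99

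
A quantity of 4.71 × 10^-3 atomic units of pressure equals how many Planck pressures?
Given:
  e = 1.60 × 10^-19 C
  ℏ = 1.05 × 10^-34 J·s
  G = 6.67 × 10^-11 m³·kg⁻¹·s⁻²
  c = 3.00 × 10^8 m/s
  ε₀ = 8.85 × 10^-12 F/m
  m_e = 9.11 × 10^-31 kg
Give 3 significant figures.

atomic unit of pressure: P_au = E_h/a₀³ = m_e⁴e¹⁰/((4πε₀)⁵ℏ⁸) = 3.01 × 10^13 Pa
Planck pressure: p_P = c⁷/(ℏG²) = 4.68 × 10^113 Pa
4.71 × 10^-3 × 3.01 × 10^13 / 4.68 × 10^113 = 3.03 × 10^-103

3.03 × 10^-103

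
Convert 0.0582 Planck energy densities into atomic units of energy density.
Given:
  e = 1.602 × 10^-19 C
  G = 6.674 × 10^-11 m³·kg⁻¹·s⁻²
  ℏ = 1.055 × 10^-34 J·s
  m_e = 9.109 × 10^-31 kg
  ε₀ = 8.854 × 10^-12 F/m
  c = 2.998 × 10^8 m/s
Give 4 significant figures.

Planck energy density: u_P = c⁷/(ℏG²) = 4.632 × 10^113 J/m³
atomic unit of energy density: u_au = E_h/a₀³ = m_e⁴e¹⁰/((4πε₀)⁵ℏ⁸) = 2.929 × 10^13 J/m³
0.0582 × 4.632 × 10^113 / 2.929 × 10^13 = 9.204 × 10^98

9.204 × 10^98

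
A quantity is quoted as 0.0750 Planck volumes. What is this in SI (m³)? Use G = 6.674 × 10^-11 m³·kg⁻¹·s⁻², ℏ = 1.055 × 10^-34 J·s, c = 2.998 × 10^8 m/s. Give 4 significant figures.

One Planck volume: V_P = (ℏG/c³)^(3/2) = 4.224 × 10^-105 m³.
0.0750 × 4.224 × 10^-105 m³ = 3.168 × 10^-106 m³

3.168 × 10^-106 m³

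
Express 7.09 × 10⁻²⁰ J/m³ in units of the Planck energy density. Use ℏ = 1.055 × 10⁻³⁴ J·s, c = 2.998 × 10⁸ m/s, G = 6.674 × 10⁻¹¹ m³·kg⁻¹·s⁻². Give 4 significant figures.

Planck energy density: u_P = c⁷/(ℏG²) = 4.632 × 10¹¹³ J/m³.
7.09 × 10⁻²⁰ / 4.632 × 10¹¹³ = 1.531 × 10⁻¹³³

1.531 × 10⁻¹³³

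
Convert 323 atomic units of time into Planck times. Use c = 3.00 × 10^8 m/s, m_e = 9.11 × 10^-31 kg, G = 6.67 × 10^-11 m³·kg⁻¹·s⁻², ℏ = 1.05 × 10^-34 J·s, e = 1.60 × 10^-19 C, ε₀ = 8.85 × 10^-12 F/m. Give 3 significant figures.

atomic unit of time: τ_au = (4πε₀)²ℏ³/(m_e e⁴) = 2.40 × 10^-17 s
Planck time: t_P = √(ℏG/c⁵) = 5.37 × 10^-44 s
323 × 2.40 × 10^-17 / 5.37 × 10^-44 = 1.44 × 10^29

1.44 × 10^29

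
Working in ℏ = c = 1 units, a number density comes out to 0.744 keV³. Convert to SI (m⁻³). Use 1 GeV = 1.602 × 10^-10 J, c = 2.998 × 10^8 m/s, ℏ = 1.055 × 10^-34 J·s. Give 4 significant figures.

Number density is [L]⁻³ = [E]³/(ℏc)³.
1 GeV³ → 1/(ℏc)³ × (1 GeV in J)³ = 1.299 × 10^47 m⁻³.
Convert the energy scale: 0.744 keV³ = 7.44 × 10^-19 GeV³.
Result: 7.44 × 10^-19 × 1.299 × 10^47 = 9.667 × 10^28 m⁻³.

9.667 × 10^28 m⁻³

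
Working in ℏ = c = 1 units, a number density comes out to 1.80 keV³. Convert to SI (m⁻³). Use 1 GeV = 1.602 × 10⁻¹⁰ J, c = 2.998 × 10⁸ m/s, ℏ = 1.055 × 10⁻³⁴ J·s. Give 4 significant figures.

2.339 × 10²⁹ m⁻³

Number density is [L]⁻³ = [E]³/(ℏc)³.
1 GeV³ → 1/(ℏc)³ × (1 GeV in J)³ = 1.299 × 10⁴⁷ m⁻³.
Convert the energy scale: 1.80 keV³ = 1.80 × 10⁻¹⁸ GeV³.
Result: 1.80 × 10⁻¹⁸ × 1.299 × 10⁴⁷ = 2.339 × 10²⁹ m⁻³.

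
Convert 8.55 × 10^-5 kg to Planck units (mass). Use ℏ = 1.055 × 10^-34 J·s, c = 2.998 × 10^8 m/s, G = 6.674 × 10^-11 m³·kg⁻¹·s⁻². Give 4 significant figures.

3.928 × 10^3

Planck mass: m_P = √(ℏc/G) = 2.177 × 10^-8 kg.
8.55 × 10^-5 / 2.177 × 10^-8 = 3.928 × 10^3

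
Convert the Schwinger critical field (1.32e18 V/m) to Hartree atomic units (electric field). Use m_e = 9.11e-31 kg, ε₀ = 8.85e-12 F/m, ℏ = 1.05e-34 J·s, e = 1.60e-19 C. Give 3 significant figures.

2.54e6

atomic unit of electric field: E_au = E_h/(e a₀) = m_e²e⁵/((4πε₀)³ℏ⁴) = 5.20e11 V/m.
1.32e18 / 5.20e11 = 2.54e6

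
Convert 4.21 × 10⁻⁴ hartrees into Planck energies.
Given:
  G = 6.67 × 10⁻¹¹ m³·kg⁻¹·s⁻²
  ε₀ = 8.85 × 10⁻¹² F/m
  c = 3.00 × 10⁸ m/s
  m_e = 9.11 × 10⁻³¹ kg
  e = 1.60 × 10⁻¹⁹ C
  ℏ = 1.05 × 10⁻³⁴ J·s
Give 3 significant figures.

hartree: E_h = m_e e⁴/(4πε₀ℏ)² = 4.38 × 10⁻¹⁸ J
Planck energy: E_P = √(ℏc⁵/G) = 1.96 × 10⁹ J
4.21 × 10⁻⁴ × 4.38 × 10⁻¹⁸ / 1.96 × 10⁹ = 9.42 × 10⁻³¹

9.42 × 10⁻³¹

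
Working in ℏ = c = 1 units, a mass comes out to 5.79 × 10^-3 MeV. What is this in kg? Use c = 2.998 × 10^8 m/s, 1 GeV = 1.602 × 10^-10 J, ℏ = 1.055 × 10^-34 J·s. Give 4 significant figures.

1.032 × 10^-32 kg

Mass is [E]/c²; divide by c².
1 GeV → 1/c² × (1 GeV in J) = 1.782 × 10^-27 kg.
Convert the energy scale: 5.79 × 10^-3 MeV = 5.79 × 10^-6 GeV.
Result: 5.79 × 10^-6 × 1.782 × 10^-27 = 1.032 × 10^-32 kg.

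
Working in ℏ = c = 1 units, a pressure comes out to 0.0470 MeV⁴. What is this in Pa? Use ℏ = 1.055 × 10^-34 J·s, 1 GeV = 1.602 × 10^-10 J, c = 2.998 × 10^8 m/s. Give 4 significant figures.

9.784 × 10^23 Pa

Pressure is [E]/[L]³ = [E]⁴/(ℏc)³.
1 GeV⁴ → 1/(ℏc)³ × (1 GeV in J)⁴ = 2.082 × 10^37 Pa.
Convert the energy scale: 0.0470 MeV⁴ = 4.70 × 10^-14 GeV⁴.
Result: 4.70 × 10^-14 × 2.082 × 10^37 = 9.784 × 10^23 Pa.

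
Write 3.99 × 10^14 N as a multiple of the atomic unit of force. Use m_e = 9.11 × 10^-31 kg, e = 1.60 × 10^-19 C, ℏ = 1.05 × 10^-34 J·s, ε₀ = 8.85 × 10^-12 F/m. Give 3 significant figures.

4.79 × 10^21

atomic unit of force: F_au = E_h/a₀ = m_e²e⁶/((4πε₀)³ℏ⁴) = 8.33 × 10^-8 N.
3.99 × 10^14 / 8.33 × 10^-8 = 4.79 × 10^21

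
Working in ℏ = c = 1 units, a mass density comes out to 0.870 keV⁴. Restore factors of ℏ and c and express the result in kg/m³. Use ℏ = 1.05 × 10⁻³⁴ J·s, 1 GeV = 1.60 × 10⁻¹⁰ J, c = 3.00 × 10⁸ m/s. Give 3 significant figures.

Mass density is [E]/(c²[L]³) = [E]⁴/(ℏ³c⁵).
1 GeV⁴ → 1/(ℏ³c⁵) × (1 GeV in J)⁴ = 2.33 × 10²⁰ kg/m³.
Convert the energy scale: 0.870 keV⁴ = 8.70 × 10⁻²⁵ GeV⁴.
Result: 8.70 × 10⁻²⁵ × 2.33 × 10²⁰ = 2.03 × 10⁻⁴ kg/m³.

2.03 × 10⁻⁴ kg/m³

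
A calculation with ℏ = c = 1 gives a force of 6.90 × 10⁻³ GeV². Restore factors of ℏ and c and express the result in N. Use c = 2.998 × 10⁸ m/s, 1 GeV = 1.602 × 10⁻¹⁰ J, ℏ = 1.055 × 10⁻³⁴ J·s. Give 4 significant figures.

5.599 × 10³ N

Force is [E]/[L] = [E]²/(ℏc); restore (ℏc)⁻¹.
1 GeV² → 1/(ℏc) × (1 GeV in J)² = 8.114 × 10⁵ N.
Result: 6.90 × 10⁻³ × 8.114 × 10⁵ = 5.599 × 10³ N.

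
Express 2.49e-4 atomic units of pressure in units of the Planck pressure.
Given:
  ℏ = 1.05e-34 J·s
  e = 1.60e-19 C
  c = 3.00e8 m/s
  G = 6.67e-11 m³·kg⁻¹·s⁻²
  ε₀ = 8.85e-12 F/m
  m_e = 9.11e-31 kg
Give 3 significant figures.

atomic unit of pressure: P_au = E_h/a₀³ = m_e⁴e¹⁰/((4πε₀)⁵ℏ⁸) = 3.01e13 Pa
Planck pressure: p_P = c⁷/(ℏG²) = 4.68e113 Pa
2.49e-4 × 3.01e13 / 4.68e113 = 1.60e-104

1.60e-104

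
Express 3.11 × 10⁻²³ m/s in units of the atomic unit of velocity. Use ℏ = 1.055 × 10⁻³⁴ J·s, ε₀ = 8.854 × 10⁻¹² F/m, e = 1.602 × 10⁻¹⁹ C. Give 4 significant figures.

atomic unit of velocity: v_au = e²/(4πε₀ℏ) = 2.186 × 10⁶ m/s.
3.11 × 10⁻²³ / 2.186 × 10⁶ = 1.422 × 10⁻²⁹

1.422 × 10⁻²⁹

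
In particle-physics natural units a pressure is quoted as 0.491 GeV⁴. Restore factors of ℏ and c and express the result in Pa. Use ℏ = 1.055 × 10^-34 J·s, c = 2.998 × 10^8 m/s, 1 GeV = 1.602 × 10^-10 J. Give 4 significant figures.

1.022 × 10^37 Pa

Pressure is [E]/[L]³ = [E]⁴/(ℏc)³.
1 GeV⁴ → 1/(ℏc)³ × (1 GeV in J)⁴ = 2.082 × 10^37 Pa.
Result: 0.491 × 2.082 × 10^37 = 1.022 × 10^37 Pa.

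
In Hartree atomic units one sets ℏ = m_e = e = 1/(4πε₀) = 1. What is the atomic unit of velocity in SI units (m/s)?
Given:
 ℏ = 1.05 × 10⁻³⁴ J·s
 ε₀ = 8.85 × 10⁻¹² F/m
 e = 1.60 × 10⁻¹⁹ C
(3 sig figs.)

2.19 × 10⁶ m/s

v_au = e²/(4πε₀ℏ)
  = 2.56 × 10⁻³⁸ / 1.17 × 10⁻⁴⁴
  = 2.19 × 10⁶ m/s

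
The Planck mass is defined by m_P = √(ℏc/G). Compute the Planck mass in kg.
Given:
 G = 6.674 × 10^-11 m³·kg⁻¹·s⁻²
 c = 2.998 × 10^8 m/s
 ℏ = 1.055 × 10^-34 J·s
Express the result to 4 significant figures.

m_P = √(ℏc/G)
  = √(4.739 × 10^-16)
  = 2.177 × 10^-8 kg

2.177 × 10^-8 kg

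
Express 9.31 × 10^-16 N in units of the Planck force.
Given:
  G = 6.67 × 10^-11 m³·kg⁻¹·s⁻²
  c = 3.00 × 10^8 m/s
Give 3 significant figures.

7.67 × 10^-60

Planck force: F_P = c⁴/G = 1.21 × 10^44 N.
9.31 × 10^-16 / 1.21 × 10^44 = 7.67 × 10^-60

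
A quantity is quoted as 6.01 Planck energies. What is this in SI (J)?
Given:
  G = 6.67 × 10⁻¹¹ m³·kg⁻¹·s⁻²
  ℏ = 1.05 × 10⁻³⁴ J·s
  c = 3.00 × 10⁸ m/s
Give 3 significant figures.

One Planck energy: E_P = √(ℏc⁵/G) = 1.96 × 10⁹ J.
6.01 × 1.96 × 10⁹ J = 1.18 × 10¹⁰ J

1.18 × 10¹⁰ J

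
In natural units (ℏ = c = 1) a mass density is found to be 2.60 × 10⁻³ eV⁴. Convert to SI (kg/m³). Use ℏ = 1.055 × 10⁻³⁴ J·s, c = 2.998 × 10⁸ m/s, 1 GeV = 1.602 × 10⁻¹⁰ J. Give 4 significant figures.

Mass density is [E]/(c²[L]³) = [E]⁴/(ℏ³c⁵).
1 GeV⁴ → 1/(ℏ³c⁵) × (1 GeV in J)⁴ = 2.316 × 10²⁰ kg/m³.
Convert the energy scale: 2.60 × 10⁻³ eV⁴ = 2.60 × 10⁻³⁹ GeV⁴.
Result: 2.60 × 10⁻³⁹ × 2.316 × 10²⁰ = 6.022 × 10⁻¹⁹ kg/m³.

6.022 × 10⁻¹⁹ kg/m³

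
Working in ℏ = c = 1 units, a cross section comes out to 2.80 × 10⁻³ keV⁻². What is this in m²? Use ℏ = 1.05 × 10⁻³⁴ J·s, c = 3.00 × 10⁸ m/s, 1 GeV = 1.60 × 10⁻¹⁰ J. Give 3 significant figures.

Area is [L]² = [E]⁻²·(ℏc)²; restore (ℏc)².
1 GeV⁻² → (ℏc)² × (1 GeV in J)⁻² = 3.88 × 10⁻³² m².
Convert the energy scale: 2.80 × 10⁻³ keV⁻² = 2.80 × 10⁹ GeV⁻².
Result: 2.80 × 10⁹ × 3.88 × 10⁻³² = 1.09 × 10⁻²² m².

1.09 × 10⁻²² m²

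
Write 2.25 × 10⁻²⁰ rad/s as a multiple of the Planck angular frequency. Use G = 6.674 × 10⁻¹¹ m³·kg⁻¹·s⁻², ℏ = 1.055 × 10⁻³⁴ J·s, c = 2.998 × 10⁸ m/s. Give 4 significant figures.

1.213 × 10⁻⁶³

Planck angular frequency: ω_P = √(c⁵/(ℏG)) = 1.855 × 10⁴³ rad/s.
2.25 × 10⁻²⁰ / 1.855 × 10⁴³ = 1.213 × 10⁻⁶³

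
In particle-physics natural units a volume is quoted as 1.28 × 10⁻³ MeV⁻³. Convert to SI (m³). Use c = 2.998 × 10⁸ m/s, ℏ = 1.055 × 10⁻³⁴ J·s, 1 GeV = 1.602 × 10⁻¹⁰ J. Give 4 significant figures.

Volume is [L]³ = [E]⁻³·(ℏc)³.
1 GeV⁻³ → (ℏc)³ × (1 GeV in J)⁻³ = 7.696 × 10⁻⁴⁸ m³.
Convert the energy scale: 1.28 × 10⁻³ MeV⁻³ = 1.28 × 10⁶ GeV⁻³.
Result: 1.28 × 10⁶ × 7.696 × 10⁻⁴⁸ = 9.851 × 10⁻⁴² m³.

9.851 × 10⁻⁴² m³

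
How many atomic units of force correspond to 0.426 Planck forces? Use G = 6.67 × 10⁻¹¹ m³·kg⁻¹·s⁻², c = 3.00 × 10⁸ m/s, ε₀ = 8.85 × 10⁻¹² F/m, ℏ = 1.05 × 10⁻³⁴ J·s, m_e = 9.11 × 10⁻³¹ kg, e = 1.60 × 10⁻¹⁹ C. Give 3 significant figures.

Planck force: F_P = c⁴/G = 1.21 × 10⁴⁴ N
atomic unit of force: F_au = E_h/a₀ = m_e²e⁶/((4πε₀)³ℏ⁴) = 8.33 × 10⁻⁸ N
0.426 × 1.21 × 10⁴⁴ / 8.33 × 10⁻⁸ = 6.21 × 10⁵⁰

6.21 × 10⁵⁰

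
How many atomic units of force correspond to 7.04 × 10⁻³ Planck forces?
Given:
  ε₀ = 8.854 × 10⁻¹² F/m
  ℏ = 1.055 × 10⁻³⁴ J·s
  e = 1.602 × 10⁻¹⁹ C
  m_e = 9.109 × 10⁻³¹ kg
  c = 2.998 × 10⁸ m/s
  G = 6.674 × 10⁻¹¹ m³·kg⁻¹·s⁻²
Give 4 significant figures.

Planck force: F_P = c⁴/G = 1.210 × 10⁴⁴ N
atomic unit of force: F_au = E_h/a₀ = m_e²e⁶/((4πε₀)³ℏ⁴) = 8.220 × 10⁻⁸ N
7.04 × 10⁻³ × 1.210 × 10⁴⁴ / 8.220 × 10⁻⁸ = 1.037 × 10⁴⁹

1.037 × 10⁴⁹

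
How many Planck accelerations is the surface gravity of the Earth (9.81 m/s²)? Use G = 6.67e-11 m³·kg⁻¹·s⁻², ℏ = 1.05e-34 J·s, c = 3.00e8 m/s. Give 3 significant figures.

1.76e-51

Planck acceleration: a_P = √(c⁷/(ℏG)) = 5.59e51 m/s².
9.81 / 5.59e51 = 1.76e-51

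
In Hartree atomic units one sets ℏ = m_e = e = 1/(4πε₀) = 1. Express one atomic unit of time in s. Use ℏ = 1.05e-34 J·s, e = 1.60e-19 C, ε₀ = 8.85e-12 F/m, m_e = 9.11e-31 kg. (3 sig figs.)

τ_au = (4πε₀)²ℏ³/(m_e e⁴)
E_h = 4.38e-18 J
ℏ/E_h = 2.40e-17 s

2.40e-17 s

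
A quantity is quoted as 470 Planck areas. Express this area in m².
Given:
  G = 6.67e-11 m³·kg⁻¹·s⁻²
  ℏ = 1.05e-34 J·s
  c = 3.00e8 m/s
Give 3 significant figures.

1.22e-67 m²

One Planck area: A_P = ℏG/c³ = 2.59e-70 m².
470 × 2.59e-70 m² = 1.22e-67 m²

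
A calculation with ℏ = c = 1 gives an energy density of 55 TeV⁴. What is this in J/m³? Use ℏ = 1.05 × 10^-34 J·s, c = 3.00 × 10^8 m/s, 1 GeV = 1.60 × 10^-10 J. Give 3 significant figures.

1.15 × 10^51 J/m³

[E]/[L]³ = [E]⁴/(ℏc)³; restore (ℏc)⁻³.
1 GeV⁴ → 1/(ℏc)³ × (1 GeV in J)⁴ = 2.10 × 10^37 J/m³.
Convert the energy scale: 55 TeV⁴ = 5.50 × 10^13 GeV⁴.
Result: 5.50 × 10^13 × 2.10 × 10^37 = 1.15 × 10^51 J/m³.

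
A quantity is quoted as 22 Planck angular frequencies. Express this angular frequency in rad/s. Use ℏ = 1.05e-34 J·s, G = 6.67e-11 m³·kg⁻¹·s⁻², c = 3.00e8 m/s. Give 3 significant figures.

One Planck angular frequency: ω_P = √(c⁵/(ℏG)) = 1.86e43 rad/s.
22 × 1.86e43 rad/s = 4.10e44 rad/s

4.10e44 rad/s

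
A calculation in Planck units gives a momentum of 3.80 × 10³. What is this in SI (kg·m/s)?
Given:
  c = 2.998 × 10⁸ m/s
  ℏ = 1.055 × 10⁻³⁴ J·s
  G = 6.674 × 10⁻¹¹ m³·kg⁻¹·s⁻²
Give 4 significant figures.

One Planck momentum: p_P = √(ℏc³/G) = 6.527 kg·m/s.
3.80 × 10³ × 6.527 kg·m/s = 2.480 × 10⁴ kg·m/s

2.480 × 10⁴ kg·m/s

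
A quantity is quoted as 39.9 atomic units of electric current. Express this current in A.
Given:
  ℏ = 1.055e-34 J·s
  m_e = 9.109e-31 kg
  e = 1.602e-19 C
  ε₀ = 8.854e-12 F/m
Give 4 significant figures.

0.2638 A

One atomic unit of electric current: I_au = e E_h/ℏ = m_e e⁵/((4πε₀)²ℏ³) = 6.612e-3 A.
39.9 × 6.612e-3 A = 0.2638 A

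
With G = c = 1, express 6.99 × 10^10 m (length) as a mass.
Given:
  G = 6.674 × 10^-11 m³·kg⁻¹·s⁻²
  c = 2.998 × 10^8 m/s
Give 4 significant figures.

Length → mass via c²/G.
6.99 × 10^10 m × (c²/G) = 9.414 × 10^37 kg

9.414 × 10^37 kg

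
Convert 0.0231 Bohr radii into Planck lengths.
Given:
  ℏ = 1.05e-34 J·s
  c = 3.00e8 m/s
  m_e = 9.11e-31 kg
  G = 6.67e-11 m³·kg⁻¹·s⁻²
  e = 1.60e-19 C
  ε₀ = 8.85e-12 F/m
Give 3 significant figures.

Bohr radius: a₀ = 4πε₀ℏ²/(m_e e²) = 5.26e-11 m
Planck length: ℓ_P = √(ℏG/c³) = 1.61e-35 m
0.0231 × 5.26e-11 / 1.61e-35 = 7.54e22

7.54e22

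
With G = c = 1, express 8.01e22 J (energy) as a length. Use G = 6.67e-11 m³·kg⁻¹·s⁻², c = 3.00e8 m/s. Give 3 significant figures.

Energy → length via G/c⁴.
8.01e22 J × (G/c⁴) = 6.60e-22 m

6.60e-22 m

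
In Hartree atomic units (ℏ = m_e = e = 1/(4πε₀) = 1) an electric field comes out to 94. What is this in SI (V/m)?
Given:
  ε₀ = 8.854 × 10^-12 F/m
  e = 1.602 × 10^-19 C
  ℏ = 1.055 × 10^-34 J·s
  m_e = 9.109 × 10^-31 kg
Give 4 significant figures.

4.823 × 10^13 V/m

One atomic unit of electric field: E_au = E_h/(e a₀) = m_e²e⁵/((4πε₀)³ℏ⁴) = 5.131 × 10^11 V/m.
94 × 5.131 × 10^11 V/m = 4.823 × 10^13 V/m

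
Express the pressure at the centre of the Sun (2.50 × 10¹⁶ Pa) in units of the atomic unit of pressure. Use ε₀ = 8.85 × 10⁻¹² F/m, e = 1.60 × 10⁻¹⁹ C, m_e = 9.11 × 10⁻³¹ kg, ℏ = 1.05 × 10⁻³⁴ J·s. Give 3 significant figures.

830

atomic unit of pressure: P_au = E_h/a₀³ = m_e⁴e¹⁰/((4πε₀)⁵ℏ⁸) = 3.01 × 10¹³ Pa.
2.50 × 10¹⁶ / 3.01 × 10¹³ = 830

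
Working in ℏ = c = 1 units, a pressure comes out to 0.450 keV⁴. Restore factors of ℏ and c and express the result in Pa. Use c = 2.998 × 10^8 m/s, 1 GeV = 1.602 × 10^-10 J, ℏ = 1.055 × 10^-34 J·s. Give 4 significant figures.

9.367 × 10^12 Pa

Pressure is [E]/[L]³ = [E]⁴/(ℏc)³.
1 GeV⁴ → 1/(ℏc)³ × (1 GeV in J)⁴ = 2.082 × 10^37 Pa.
Convert the energy scale: 0.450 keV⁴ = 4.50 × 10^-25 GeV⁴.
Result: 4.50 × 10^-25 × 2.082 × 10^37 = 9.367 × 10^12 Pa.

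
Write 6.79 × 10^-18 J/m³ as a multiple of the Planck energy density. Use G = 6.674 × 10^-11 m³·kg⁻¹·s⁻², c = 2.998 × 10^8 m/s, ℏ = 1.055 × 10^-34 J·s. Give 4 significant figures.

1.466 × 10^-131

Planck energy density: u_P = c⁷/(ℏG²) = 4.632 × 10^113 J/m³.
6.79 × 10^-18 / 4.632 × 10^113 = 1.466 × 10^-131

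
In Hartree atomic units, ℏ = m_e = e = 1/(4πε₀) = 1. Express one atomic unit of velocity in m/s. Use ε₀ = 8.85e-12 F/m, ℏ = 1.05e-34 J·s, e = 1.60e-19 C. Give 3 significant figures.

2.19e6 m/s

Dimensional analysis gives v_au = e²/(4πε₀ℏ).
  = 2.56e-38 / 1.17e-44
  = 2.19e6 m/s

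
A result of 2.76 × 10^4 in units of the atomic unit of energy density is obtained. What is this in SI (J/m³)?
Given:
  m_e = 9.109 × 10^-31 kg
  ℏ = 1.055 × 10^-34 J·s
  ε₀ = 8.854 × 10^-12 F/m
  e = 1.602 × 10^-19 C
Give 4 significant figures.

One atomic unit of energy density: u_au = E_h/a₀³ = m_e⁴e¹⁰/((4πε₀)⁵ℏ⁸) = 2.929 × 10^13 J/m³.
2.76 × 10^4 × 2.929 × 10^13 J/m³ = 8.084 × 10^17 J/m³

8.084 × 10^17 J/m³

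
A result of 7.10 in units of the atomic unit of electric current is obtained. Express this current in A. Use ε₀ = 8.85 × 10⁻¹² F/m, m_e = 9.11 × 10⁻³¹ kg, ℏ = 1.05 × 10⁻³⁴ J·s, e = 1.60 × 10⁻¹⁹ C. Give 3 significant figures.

One atomic unit of electric current: I_au = e E_h/ℏ = m_e e⁵/((4πε₀)²ℏ³) = 6.67 × 10⁻³ A.
7.10 × 6.67 × 10⁻³ A = 0.0474 A

0.0474 A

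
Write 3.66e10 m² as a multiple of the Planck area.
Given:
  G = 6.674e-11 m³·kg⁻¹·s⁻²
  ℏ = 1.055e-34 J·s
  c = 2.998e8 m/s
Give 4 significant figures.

Planck area: A_P = ℏG/c³ = 2.613e-70 m².
3.66e10 / 2.613e-70 = 1.401e80

1.401e80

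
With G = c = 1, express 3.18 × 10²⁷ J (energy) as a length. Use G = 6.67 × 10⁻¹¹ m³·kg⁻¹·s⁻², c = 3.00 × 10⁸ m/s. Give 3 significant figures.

2.62 × 10⁻¹⁷ m

Energy → length via G/c⁴.
3.18 × 10²⁷ J × (G/c⁴) = 2.62 × 10⁻¹⁷ m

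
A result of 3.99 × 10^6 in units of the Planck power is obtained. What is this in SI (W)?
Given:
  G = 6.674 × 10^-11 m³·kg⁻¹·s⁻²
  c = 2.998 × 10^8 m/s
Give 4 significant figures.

1.448 × 10^59 W

One Planck power: P_P = c⁵/G = 3.629 × 10^52 W.
3.99 × 10^6 × 3.629 × 10^52 W = 1.448 × 10^59 W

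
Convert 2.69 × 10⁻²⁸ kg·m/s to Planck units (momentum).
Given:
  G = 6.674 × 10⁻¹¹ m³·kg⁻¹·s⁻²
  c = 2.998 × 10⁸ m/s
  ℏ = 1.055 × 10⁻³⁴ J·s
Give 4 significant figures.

Planck momentum: p_P = √(ℏc³/G) = 6.527 kg·m/s.
2.69 × 10⁻²⁸ / 6.527 = 4.122 × 10⁻²⁹

4.122 × 10⁻²⁹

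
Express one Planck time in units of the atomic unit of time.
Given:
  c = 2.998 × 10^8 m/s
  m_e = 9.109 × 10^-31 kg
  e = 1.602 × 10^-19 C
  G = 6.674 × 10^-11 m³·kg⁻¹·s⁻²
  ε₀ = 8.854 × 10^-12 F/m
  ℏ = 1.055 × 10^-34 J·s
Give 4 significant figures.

2.225 × 10^-27

Planck time: t_P = √(ℏG/c⁵) = 5.392 × 10^-44 s
atomic unit of time: τ_au = (4πε₀)²ℏ³/(m_e e⁴) = 2.423 × 10^-17 s
ratio = 5.392 × 10^-44 / 2.423 × 10^-17 = 2.225 × 10^-27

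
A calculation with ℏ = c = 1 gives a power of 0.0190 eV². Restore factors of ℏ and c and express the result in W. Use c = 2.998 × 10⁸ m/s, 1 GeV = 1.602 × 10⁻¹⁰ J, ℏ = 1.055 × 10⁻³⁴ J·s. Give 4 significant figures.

4.622 × 10⁻⁶ W

Power is [E]/[T] = [E]²/ℏ.
1 GeV² → 1/ℏ × (1 GeV in J)² = 2.433 × 10¹⁴ W.
Convert the energy scale: 0.0190 eV² = 1.90 × 10⁻²⁰ GeV².
Result: 1.90 × 10⁻²⁰ × 2.433 × 10¹⁴ = 4.622 × 10⁻⁶ W.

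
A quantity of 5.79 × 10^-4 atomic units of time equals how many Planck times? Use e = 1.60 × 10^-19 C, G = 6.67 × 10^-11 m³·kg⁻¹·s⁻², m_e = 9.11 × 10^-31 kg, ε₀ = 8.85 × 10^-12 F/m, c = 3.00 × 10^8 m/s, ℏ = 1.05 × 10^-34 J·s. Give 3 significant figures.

2.59 × 10^23

atomic unit of time: τ_au = (4πε₀)²ℏ³/(m_e e⁴) = 2.40 × 10^-17 s
Planck time: t_P = √(ℏG/c⁵) = 5.37 × 10^-44 s
5.79 × 10^-4 × 2.40 × 10^-17 / 5.37 × 10^-44 = 2.59 × 10^23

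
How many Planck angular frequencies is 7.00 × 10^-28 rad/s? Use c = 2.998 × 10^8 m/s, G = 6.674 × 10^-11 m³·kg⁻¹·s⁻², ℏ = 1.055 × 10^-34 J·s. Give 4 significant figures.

3.774 × 10^-71

Planck angular frequency: ω_P = √(c⁵/(ℏG)) = 1.855 × 10^43 rad/s.
7.00 × 10^-28 / 1.855 × 10^43 = 3.774 × 10^-71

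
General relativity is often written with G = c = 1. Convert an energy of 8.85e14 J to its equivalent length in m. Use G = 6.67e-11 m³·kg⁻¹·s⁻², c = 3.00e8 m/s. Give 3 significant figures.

Energy → length via G/c⁴.
8.85e14 J × (G/c⁴) = 7.29e-30 m

7.29e-30 m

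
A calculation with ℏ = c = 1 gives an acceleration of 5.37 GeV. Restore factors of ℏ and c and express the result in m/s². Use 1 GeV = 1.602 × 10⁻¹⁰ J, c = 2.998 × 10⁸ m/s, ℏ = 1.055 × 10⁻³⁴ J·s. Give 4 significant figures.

2.445 × 10³³ m/s²

Acceleration is [L]/[T]² = c·[E]/ℏ.
1 GeV → c/ℏ × (1 GeV in J) = 4.552 × 10³² m/s².
Result: 5.37 × 4.552 × 10³² = 2.445 × 10³³ m/s².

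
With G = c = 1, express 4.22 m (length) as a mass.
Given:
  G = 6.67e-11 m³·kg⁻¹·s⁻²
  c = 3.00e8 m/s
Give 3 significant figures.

Length → mass via c²/G.
4.22 m × (c²/G) = 5.69e27 kg

5.69e27 kg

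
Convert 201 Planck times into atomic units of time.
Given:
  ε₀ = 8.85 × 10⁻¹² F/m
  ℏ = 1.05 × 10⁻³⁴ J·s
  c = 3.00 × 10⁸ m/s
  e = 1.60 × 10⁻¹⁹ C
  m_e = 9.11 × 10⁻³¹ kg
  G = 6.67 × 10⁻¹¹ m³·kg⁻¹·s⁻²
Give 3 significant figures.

Planck time: t_P = √(ℏG/c⁵) = 5.37 × 10⁻⁴⁴ s
atomic unit of time: τ_au = (4πε₀)²ℏ³/(m_e e⁴) = 2.40 × 10⁻¹⁷ s
201 × 5.37 × 10⁻⁴⁴ / 2.40 × 10⁻¹⁷ = 4.50 × 10⁻²⁵

4.50 × 10⁻²⁵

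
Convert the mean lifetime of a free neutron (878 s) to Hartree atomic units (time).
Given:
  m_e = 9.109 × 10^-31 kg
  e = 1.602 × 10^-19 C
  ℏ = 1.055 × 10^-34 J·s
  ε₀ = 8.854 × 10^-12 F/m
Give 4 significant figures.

3.624 × 10^19

atomic unit of time: τ_au = (4πε₀)²ℏ³/(m_e e⁴) = 2.423 × 10^-17 s.
878 / 2.423 × 10^-17 = 3.624 × 10^19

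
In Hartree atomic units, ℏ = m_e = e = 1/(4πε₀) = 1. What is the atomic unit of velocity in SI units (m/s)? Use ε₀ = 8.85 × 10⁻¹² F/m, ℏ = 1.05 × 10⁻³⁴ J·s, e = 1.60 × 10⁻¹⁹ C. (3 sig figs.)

2.19 × 10⁶ m/s

Dimensional analysis gives v_au = e²/(4πε₀ℏ).
  = 2.56 × 10⁻³⁸ / 1.17 × 10⁻⁴⁴
  = 2.19 × 10⁶ m/s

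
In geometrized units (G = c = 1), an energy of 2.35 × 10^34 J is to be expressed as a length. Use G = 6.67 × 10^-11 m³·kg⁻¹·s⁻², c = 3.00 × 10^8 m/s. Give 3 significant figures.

1.94 × 10^-10 m

Energy → length via G/c⁴.
2.35 × 10^34 J × (G/c⁴) = 1.94 × 10^-10 m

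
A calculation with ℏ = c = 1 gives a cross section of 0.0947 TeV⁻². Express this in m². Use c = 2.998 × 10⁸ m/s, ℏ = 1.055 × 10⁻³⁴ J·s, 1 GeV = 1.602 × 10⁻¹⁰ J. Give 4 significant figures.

3.691 × 10⁻³⁹ m²

Area is [L]² = [E]⁻²·(ℏc)²; restore (ℏc)².
1 GeV⁻² → (ℏc)² × (1 GeV in J)⁻² = 3.898 × 10⁻³² m².
Convert the energy scale: 0.0947 TeV⁻² = 9.47 × 10⁻⁸ GeV⁻².
Result: 9.47 × 10⁻⁸ × 3.898 × 10⁻³² = 3.691 × 10⁻³⁹ m².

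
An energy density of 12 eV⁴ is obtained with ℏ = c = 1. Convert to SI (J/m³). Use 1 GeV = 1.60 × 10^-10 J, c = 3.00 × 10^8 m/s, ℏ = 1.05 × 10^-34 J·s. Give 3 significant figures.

[E]/[L]³ = [E]⁴/(ℏc)³; restore (ℏc)⁻³.
1 GeV⁴ → 1/(ℏc)³ × (1 GeV in J)⁴ = 2.10 × 10^37 J/m³.
Convert the energy scale: 12 eV⁴ = 1.20 × 10^-35 GeV⁴.
Result: 1.20 × 10^-35 × 2.10 × 10^37 = 252 J/m³.

252 J/m³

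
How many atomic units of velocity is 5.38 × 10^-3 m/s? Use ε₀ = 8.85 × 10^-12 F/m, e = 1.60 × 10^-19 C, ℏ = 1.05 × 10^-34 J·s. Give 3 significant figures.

atomic unit of velocity: v_au = e²/(4πε₀ℏ) = 2.19 × 10^6 m/s.
5.38 × 10^-3 / 2.19 × 10^6 = 2.45 × 10^-9

2.45 × 10^-9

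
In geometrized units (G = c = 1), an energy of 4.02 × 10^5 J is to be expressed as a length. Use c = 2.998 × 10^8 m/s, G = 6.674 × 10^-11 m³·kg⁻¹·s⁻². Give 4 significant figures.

Energy → length via G/c⁴.
4.02 × 10^5 J × (G/c⁴) = 3.321 × 10^-39 m

3.321 × 10^-39 m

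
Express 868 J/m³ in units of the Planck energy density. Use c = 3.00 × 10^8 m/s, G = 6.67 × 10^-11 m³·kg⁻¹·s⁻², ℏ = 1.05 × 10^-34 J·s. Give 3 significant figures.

1.85 × 10^-111

Planck energy density: u_P = c⁷/(ℏG²) = 4.68 × 10^113 J/m³.
868 / 4.68 × 10^113 = 1.85 × 10^-111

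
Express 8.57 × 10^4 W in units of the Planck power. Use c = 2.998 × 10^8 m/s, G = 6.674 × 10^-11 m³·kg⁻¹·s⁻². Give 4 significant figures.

2.362 × 10^-48

Planck power: P_P = c⁵/G = 3.629 × 10^52 W.
8.57 × 10^4 / 3.629 × 10^52 = 2.362 × 10^-48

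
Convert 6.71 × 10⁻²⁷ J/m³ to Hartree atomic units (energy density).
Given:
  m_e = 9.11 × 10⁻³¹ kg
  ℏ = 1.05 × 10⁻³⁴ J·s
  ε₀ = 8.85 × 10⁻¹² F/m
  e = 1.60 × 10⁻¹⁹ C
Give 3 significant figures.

atomic unit of energy density: u_au = E_h/a₀³ = m_e⁴e¹⁰/((4πε₀)⁵ℏ⁸) = 3.01 × 10¹³ J/m³.
6.71 × 10⁻²⁷ / 3.01 × 10¹³ = 2.23 × 10⁻⁴⁰

2.23 × 10⁻⁴⁰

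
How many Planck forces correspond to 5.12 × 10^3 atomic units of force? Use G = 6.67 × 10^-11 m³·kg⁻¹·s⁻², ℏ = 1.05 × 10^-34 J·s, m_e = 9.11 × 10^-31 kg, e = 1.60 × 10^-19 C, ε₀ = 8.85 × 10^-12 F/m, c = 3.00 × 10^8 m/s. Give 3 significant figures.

3.51 × 10^-48

atomic unit of force: F_au = E_h/a₀ = m_e²e⁶/((4πε₀)³ℏ⁴) = 8.33 × 10^-8 N
Planck force: F_P = c⁴/G = 1.21 × 10^44 N
5.12 × 10^3 × 8.33 × 10^-8 / 1.21 × 10^44 = 3.51 × 10^-48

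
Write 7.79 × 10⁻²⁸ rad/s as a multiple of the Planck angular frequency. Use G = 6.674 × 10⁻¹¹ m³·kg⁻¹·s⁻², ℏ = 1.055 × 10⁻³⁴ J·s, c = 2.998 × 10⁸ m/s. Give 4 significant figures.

4.200 × 10⁻⁷¹

Planck angular frequency: ω_P = √(c⁵/(ℏG)) = 1.855 × 10⁴³ rad/s.
7.79 × 10⁻²⁸ / 1.855 × 10⁴³ = 4.200 × 10⁻⁷¹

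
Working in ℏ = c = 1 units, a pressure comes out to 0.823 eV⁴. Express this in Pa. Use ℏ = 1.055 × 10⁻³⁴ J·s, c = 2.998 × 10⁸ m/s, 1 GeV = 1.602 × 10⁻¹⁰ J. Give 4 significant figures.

17.13 Pa

Pressure is [E]/[L]³ = [E]⁴/(ℏc)³.
1 GeV⁴ → 1/(ℏc)³ × (1 GeV in J)⁴ = 2.082 × 10³⁷ Pa.
Convert the energy scale: 0.823 eV⁴ = 8.23 × 10⁻³⁷ GeV⁴.
Result: 8.23 × 10⁻³⁷ × 2.082 × 10³⁷ = 17.13 Pa.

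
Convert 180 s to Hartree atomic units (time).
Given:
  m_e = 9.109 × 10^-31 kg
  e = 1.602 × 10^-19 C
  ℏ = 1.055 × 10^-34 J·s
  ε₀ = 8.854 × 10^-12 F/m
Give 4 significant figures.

7.429 × 10^18

atomic unit of time: τ_au = (4πε₀)²ℏ³/(m_e e⁴) = 2.423 × 10^-17 s.
180 / 2.423 × 10^-17 = 7.429 × 10^18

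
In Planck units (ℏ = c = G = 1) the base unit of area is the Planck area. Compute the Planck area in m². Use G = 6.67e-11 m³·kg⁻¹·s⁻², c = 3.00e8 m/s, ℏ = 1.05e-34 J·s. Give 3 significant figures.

A_P = ℏG/c³
  = 7.00e-45 / 2.70e25
  = 2.59e-70 m²

2.59e-70 m²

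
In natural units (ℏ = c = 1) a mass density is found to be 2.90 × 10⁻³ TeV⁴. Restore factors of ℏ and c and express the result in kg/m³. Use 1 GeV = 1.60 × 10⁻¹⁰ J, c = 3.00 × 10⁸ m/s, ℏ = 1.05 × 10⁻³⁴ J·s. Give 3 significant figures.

6.76 × 10²⁹ kg/m³

Mass density is [E]/(c²[L]³) = [E]⁴/(ℏ³c⁵).
1 GeV⁴ → 1/(ℏ³c⁵) × (1 GeV in J)⁴ = 2.33 × 10²⁰ kg/m³.
Convert the energy scale: 2.90 × 10⁻³ TeV⁴ = 2.90 × 10⁹ GeV⁴.
Result: 2.90 × 10⁹ × 2.33 × 10²⁰ = 6.76 × 10²⁹ kg/m³.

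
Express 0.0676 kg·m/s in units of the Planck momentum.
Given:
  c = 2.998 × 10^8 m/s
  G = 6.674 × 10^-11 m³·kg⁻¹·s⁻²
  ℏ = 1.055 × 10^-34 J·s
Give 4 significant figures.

Planck momentum: p_P = √(ℏc³/G) = 6.527 kg·m/s.
0.0676 / 6.527 = 0.01036

0.01036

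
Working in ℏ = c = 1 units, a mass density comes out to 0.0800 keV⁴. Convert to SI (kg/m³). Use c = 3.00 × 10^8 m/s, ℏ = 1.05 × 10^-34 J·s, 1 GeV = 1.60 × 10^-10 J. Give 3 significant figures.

1.86 × 10^-5 kg/m³

Mass density is [E]/(c²[L]³) = [E]⁴/(ℏ³c⁵).
1 GeV⁴ → 1/(ℏ³c⁵) × (1 GeV in J)⁴ = 2.33 × 10^20 kg/m³.
Convert the energy scale: 0.0800 keV⁴ = 8.00 × 10^-26 GeV⁴.
Result: 8.00 × 10^-26 × 2.33 × 10^20 = 1.86 × 10^-5 kg/m³.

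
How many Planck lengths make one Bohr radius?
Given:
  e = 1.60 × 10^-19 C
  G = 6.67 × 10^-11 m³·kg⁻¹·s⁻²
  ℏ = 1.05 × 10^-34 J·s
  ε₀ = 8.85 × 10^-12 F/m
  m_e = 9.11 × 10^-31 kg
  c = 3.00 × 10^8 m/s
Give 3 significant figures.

Bohr radius: a₀ = 4πε₀ℏ²/(m_e e²) = 5.26 × 10^-11 m
Planck length: ℓ_P = √(ℏG/c³) = 1.61 × 10^-35 m
ratio = 5.26 × 10^-11 / 1.61 × 10^-35 = 3.26 × 10^24

3.26 × 10^24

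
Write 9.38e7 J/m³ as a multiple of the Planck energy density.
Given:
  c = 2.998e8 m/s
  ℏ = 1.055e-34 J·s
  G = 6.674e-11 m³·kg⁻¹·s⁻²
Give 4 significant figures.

2.025e-106

Planck energy density: u_P = c⁷/(ℏG²) = 4.632e113 J/m³.
9.38e7 / 4.632e113 = 2.025e-106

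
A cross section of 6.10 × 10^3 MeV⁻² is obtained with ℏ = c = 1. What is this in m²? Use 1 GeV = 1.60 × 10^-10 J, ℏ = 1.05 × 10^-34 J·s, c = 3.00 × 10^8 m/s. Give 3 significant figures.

Area is [L]² = [E]⁻²·(ℏc)²; restore (ℏc)².
1 GeV⁻² → (ℏc)² × (1 GeV in J)⁻² = 3.88 × 10^-32 m².
Convert the energy scale: 6.10 × 10^3 MeV⁻² = 6.10 × 10^9 GeV⁻².
Result: 6.10 × 10^9 × 3.88 × 10^-32 = 2.36 × 10^-22 m².

2.36 × 10^-22 m²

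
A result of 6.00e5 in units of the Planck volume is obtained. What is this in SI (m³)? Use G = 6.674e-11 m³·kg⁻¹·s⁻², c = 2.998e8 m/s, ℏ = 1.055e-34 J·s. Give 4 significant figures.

One Planck volume: V_P = (ℏG/c³)^(3/2) = 4.224e-105 m³.
6.00e5 × 4.224e-105 m³ = 2.534e-99 m³

2.534e-99 m³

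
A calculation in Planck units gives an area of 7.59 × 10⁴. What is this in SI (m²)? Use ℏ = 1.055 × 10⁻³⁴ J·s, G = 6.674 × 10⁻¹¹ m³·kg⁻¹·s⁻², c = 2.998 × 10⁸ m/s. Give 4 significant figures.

One Planck area: A_P = ℏG/c³ = 2.613 × 10⁻⁷⁰ m².
7.59 × 10⁴ × 2.613 × 10⁻⁷⁰ m² = 1.983 × 10⁻⁶⁵ m²

1.983 × 10⁻⁶⁵ m²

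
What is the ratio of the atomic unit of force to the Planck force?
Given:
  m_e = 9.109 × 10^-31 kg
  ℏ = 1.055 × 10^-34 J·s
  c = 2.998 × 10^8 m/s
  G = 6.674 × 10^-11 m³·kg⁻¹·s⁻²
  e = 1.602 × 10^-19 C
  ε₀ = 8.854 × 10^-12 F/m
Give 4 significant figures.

atomic unit of force: F_au = E_h/a₀ = m_e²e⁶/((4πε₀)³ℏ⁴) = 8.220 × 10^-8 N
Planck force: F_P = c⁴/G = 1.210 × 10^44 N
ratio = 8.220 × 10^-8 / 1.210 × 10^44 = 6.791 × 10^-52

6.791 × 10^-52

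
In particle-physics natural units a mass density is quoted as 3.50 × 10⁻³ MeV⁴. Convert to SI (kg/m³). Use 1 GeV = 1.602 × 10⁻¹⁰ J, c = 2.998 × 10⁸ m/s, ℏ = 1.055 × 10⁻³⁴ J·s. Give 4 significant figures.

8.106 × 10⁵ kg/m³

Mass density is [E]/(c²[L]³) = [E]⁴/(ℏ³c⁵).
1 GeV⁴ → 1/(ℏ³c⁵) × (1 GeV in J)⁴ = 2.316 × 10²⁰ kg/m³.
Convert the energy scale: 3.50 × 10⁻³ MeV⁴ = 3.50 × 10⁻¹⁵ GeV⁴.
Result: 3.50 × 10⁻¹⁵ × 2.316 × 10²⁰ = 8.106 × 10⁵ kg/m³.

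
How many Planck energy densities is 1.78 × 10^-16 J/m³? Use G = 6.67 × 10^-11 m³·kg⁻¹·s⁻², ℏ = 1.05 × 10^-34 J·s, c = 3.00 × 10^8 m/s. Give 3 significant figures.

3.80 × 10^-130

Planck energy density: u_P = c⁷/(ℏG²) = 4.68 × 10^113 J/m³.
1.78 × 10^-16 / 4.68 × 10^113 = 3.80 × 10^-130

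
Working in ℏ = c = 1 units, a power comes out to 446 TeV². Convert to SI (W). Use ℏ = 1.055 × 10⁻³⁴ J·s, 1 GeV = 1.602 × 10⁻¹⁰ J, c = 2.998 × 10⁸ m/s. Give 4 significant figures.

1.085 × 10²³ W

Power is [E]/[T] = [E]²/ℏ.
1 GeV² → 1/ℏ × (1 GeV in J)² = 2.433 × 10¹⁴ W.
Convert the energy scale: 446 TeV² = 4.46 × 10⁸ GeV².
Result: 4.46 × 10⁸ × 2.433 × 10¹⁴ = 1.085 × 10²³ W.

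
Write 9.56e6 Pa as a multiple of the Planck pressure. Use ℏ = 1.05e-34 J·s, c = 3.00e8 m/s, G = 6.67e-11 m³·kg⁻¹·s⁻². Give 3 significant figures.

2.04e-107

Planck pressure: p_P = c⁷/(ℏG²) = 4.68e113 Pa.
9.56e6 / 4.68e113 = 2.04e-107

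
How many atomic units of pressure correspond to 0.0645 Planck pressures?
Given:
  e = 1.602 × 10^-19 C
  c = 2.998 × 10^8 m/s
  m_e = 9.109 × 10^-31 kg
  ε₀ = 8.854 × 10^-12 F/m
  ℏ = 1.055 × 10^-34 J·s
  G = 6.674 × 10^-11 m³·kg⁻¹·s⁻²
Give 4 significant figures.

1.020 × 10^99

Planck pressure: p_P = c⁷/(ℏG²) = 4.632 × 10^113 Pa
atomic unit of pressure: P_au = E_h/a₀³ = m_e⁴e¹⁰/((4πε₀)⁵ℏ⁸) = 2.929 × 10^13 Pa
0.0645 × 4.632 × 10^113 / 2.929 × 10^13 = 1.020 × 10^99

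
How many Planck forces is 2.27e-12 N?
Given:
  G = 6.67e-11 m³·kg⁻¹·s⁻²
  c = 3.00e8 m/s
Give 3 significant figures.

1.87e-56

Planck force: F_P = c⁴/G = 1.21e44 N.
2.27e-12 / 1.21e44 = 1.87e-56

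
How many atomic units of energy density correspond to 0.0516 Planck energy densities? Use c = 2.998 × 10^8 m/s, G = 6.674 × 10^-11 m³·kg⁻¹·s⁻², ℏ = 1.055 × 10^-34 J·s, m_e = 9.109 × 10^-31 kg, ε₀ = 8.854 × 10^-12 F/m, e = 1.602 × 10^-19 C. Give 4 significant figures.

8.160 × 10^98

Planck energy density: u_P = c⁷/(ℏG²) = 4.632 × 10^113 J/m³
atomic unit of energy density: u_au = E_h/a₀³ = m_e⁴e¹⁰/((4πε₀)⁵ℏ⁸) = 2.929 × 10^13 J/m³
0.0516 × 4.632 × 10^113 / 2.929 × 10^13 = 8.160 × 10^98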